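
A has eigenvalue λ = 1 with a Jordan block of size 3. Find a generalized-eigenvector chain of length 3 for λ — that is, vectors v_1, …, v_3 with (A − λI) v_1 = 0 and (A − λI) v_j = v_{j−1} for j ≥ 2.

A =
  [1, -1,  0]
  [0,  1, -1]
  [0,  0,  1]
A Jordan chain for λ = 1 of length 3:
v_1 = (1, 0, 0)ᵀ
v_2 = (0, -1, 0)ᵀ
v_3 = (0, 0, 1)ᵀ

Let N = A − (1)·I. We want v_3 with N^3 v_3 = 0 but N^2 v_3 ≠ 0; then v_{j-1} := N · v_j for j = 3, …, 2.

Pick v_3 = (0, 0, 1)ᵀ.
Then v_2 = N · v_3 = (0, -1, 0)ᵀ.
Then v_1 = N · v_2 = (1, 0, 0)ᵀ.

Sanity check: (A − (1)·I) v_1 = (0, 0, 0)ᵀ = 0. ✓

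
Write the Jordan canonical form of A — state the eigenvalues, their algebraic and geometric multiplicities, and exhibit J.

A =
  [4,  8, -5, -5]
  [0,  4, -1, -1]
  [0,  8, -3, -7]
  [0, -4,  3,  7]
J_2(2) ⊕ J_1(4) ⊕ J_1(4)

The characteristic polynomial is
  det(x·I − A) = x^4 - 12*x^3 + 52*x^2 - 96*x + 64 = (x - 4)^2*(x - 2)^2

Eigenvalues and multiplicities (the geometric multiplicity of λ is n − rank(A − λI), which equals the number of Jordan blocks for λ):
  λ = 2: algebraic multiplicity = 2, geometric multiplicity = 1
  λ = 4: algebraic multiplicity = 2, geometric multiplicity = 2

Determining the block sizes for each eigenvalue:
  λ = 2: one block (gm = 1), so the single block has size am = 2 → block sizes [2]
  λ = 4: gm = am = 2, so every block has size 1 → block sizes [1, 1]

Assembling the blocks gives a Jordan form
J =
  [2, 1, 0, 0]
  [0, 2, 0, 0]
  [0, 0, 4, 0]
  [0, 0, 0, 4]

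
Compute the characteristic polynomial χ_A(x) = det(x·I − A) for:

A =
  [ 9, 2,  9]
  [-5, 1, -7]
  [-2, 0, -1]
x^3 - 9*x^2 + 27*x - 27

Expanding det(x·I − A) (e.g. by cofactor expansion or by noting that A is similar to its Jordan form J, which has the same characteristic polynomial as A) gives
  χ_A(x) = x^3 - 9*x^2 + 27*x - 27
which factors as (x - 3)^3. The eigenvalues (with algebraic multiplicities) are λ = 3 with multiplicity 3.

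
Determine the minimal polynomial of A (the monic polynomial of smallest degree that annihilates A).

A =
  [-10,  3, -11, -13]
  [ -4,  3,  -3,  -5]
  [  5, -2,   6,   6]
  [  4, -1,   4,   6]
x^4 - 5*x^3 + 6*x^2 + 4*x - 8

The characteristic polynomial is χ_A(x) = (x - 2)^3*(x + 1), so the eigenvalues are known. The minimal polynomial is
  m_A(x) = Π_λ (x − λ)^{k_λ}
where k_λ is the size of the *largest* Jordan block for λ (equivalently, the smallest k with (A − λI)^k v = 0 for every generalised eigenvector v of λ).

  λ = -1: largest Jordan block has size 1, contributing (x + 1)
  λ = 2: largest Jordan block has size 3, contributing (x − 2)^3

So m_A(x) = (x - 2)^3*(x + 1) = x^4 - 5*x^3 + 6*x^2 + 4*x - 8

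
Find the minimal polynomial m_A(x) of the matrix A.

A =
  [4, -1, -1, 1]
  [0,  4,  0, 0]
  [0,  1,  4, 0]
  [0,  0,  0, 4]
x^3 - 12*x^2 + 48*x - 64

The characteristic polynomial is χ_A(x) = (x - 4)^4, so the eigenvalues are known. The minimal polynomial is
  m_A(x) = Π_λ (x − λ)^{k_λ}
where k_λ is the size of the *largest* Jordan block for λ (equivalently, the smallest k with (A − λI)^k v = 0 for every generalised eigenvector v of λ).

  λ = 4: largest Jordan block has size 3, contributing (x − 4)^3

So m_A(x) = (x - 4)^3 = x^3 - 12*x^2 + 48*x - 64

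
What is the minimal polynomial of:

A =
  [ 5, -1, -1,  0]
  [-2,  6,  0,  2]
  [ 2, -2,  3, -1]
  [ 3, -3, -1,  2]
x^3 - 12*x^2 + 48*x - 64

The characteristic polynomial is χ_A(x) = (x - 4)^4, so the eigenvalues are known. The minimal polynomial is
  m_A(x) = Π_λ (x − λ)^{k_λ}
where k_λ is the size of the *largest* Jordan block for λ (equivalently, the smallest k with (A − λI)^k v = 0 for every generalised eigenvector v of λ).

  λ = 4: largest Jordan block has size 3, contributing (x − 4)^3

So m_A(x) = (x - 4)^3 = x^3 - 12*x^2 + 48*x - 64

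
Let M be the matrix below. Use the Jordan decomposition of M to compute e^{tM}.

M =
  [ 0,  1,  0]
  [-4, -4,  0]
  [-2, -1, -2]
e^{tM} =
  [2*t*exp(-2*t) + exp(-2*t), t*exp(-2*t), 0]
  [-4*t*exp(-2*t), -2*t*exp(-2*t) + exp(-2*t), 0]
  [-2*t*exp(-2*t), -t*exp(-2*t), exp(-2*t)]

Strategy: write M = P · J · P⁻¹ where J is a Jordan canonical form, so e^{tM} = P · e^{tJ} · P⁻¹, and e^{tJ} can be computed block-by-block.

M has Jordan form
J =
  [-2,  1,  0]
  [ 0, -2,  0]
  [ 0,  0, -2]
(up to reordering of blocks).

Per-block formulas:
  For a 1×1 block at λ = -2: exp(t · [-2]) = [e^(-2t)].
  For a 2×2 Jordan block J_2(-2): exp(t · J_2(-2)) = e^(-2t)·(I + t·N), where N is the 2×2 nilpotent shift.

After assembling e^{tJ} and conjugating by P, we get:

e^{tM} =
  [2*t*exp(-2*t) + exp(-2*t), t*exp(-2*t), 0]
  [-4*t*exp(-2*t), -2*t*exp(-2*t) + exp(-2*t), 0]
  [-2*t*exp(-2*t), -t*exp(-2*t), exp(-2*t)]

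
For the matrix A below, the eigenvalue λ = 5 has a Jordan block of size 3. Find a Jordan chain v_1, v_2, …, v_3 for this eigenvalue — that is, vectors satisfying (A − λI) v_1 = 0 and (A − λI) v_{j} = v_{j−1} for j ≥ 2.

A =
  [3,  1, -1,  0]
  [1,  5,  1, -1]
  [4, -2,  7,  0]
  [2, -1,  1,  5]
A Jordan chain for λ = 5 of length 3:
v_1 = (1, 0, -2, -1)ᵀ
v_2 = (-2, 1, 4, 2)ᵀ
v_3 = (1, 0, 0, 0)ᵀ

Let N = A − (5)·I. We want v_3 with N^3 v_3 = 0 but N^2 v_3 ≠ 0; then v_{j-1} := N · v_j for j = 3, …, 2.

Pick v_3 = (1, 0, 0, 0)ᵀ.
Then v_2 = N · v_3 = (-2, 1, 4, 2)ᵀ.
Then v_1 = N · v_2 = (1, 0, -2, -1)ᵀ.

Sanity check: (A − (5)·I) v_1 = (0, 0, 0, 0)ᵀ = 0. ✓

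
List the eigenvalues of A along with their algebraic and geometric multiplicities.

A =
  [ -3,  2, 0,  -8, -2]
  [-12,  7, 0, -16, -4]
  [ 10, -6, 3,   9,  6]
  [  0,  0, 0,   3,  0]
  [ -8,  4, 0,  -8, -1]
λ = -1: alg = 1, geom = 1; λ = 1: alg = 1, geom = 1; λ = 3: alg = 3, geom = 2

Step 1 — factor the characteristic polynomial to read off the algebraic multiplicities:
  χ_A(x) = (x - 3)^3*(x - 1)*(x + 1)

Step 2 — compute geometric multiplicities via the rank-nullity identity g(λ) = n − rank(A − λI):
  rank(A − (-1)·I) = 4, so dim ker(A − (-1)·I) = n − 4 = 1
  rank(A − (1)·I) = 4, so dim ker(A − (1)·I) = n − 4 = 1
  rank(A − (3)·I) = 3, so dim ker(A − (3)·I) = n − 3 = 2

Summary:
  λ = -1: algebraic multiplicity = 1, geometric multiplicity = 1
  λ = 1: algebraic multiplicity = 1, geometric multiplicity = 1
  λ = 3: algebraic multiplicity = 3, geometric multiplicity = 2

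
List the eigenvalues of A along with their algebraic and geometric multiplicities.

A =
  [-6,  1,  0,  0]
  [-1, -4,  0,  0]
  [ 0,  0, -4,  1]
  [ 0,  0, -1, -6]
λ = -5: alg = 4, geom = 2

Step 1 — factor the characteristic polynomial to read off the algebraic multiplicities:
  χ_A(x) = (x + 5)^4

Step 2 — compute geometric multiplicities via the rank-nullity identity g(λ) = n − rank(A − λI):
  rank(A − (-5)·I) = 2, so dim ker(A − (-5)·I) = n − 2 = 2

Summary:
  λ = -5: algebraic multiplicity = 4, geometric multiplicity = 2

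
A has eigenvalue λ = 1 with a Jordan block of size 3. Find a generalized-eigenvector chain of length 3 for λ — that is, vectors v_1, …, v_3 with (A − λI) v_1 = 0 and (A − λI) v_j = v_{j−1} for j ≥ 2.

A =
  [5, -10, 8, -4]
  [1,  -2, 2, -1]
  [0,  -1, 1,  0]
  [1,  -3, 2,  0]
A Jordan chain for λ = 1 of length 3:
v_1 = (2, 0, -1, 0)ᵀ
v_2 = (4, 1, 0, 1)ᵀ
v_3 = (1, 0, 0, 0)ᵀ

Let N = A − (1)·I. We want v_3 with N^3 v_3 = 0 but N^2 v_3 ≠ 0; then v_{j-1} := N · v_j for j = 3, …, 2.

Pick v_3 = (1, 0, 0, 0)ᵀ.
Then v_2 = N · v_3 = (4, 1, 0, 1)ᵀ.
Then v_1 = N · v_2 = (2, 0, -1, 0)ᵀ.

Sanity check: (A − (1)·I) v_1 = (0, 0, 0, 0)ᵀ = 0. ✓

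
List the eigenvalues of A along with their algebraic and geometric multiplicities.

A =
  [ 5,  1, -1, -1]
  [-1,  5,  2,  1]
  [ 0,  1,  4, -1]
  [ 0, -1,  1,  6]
λ = 5: alg = 4, geom = 2

Step 1 — factor the characteristic polynomial to read off the algebraic multiplicities:
  χ_A(x) = (x - 5)^4

Step 2 — compute geometric multiplicities via the rank-nullity identity g(λ) = n − rank(A − λI):
  rank(A − (5)·I) = 2, so dim ker(A − (5)·I) = n − 2 = 2

Summary:
  λ = 5: algebraic multiplicity = 4, geometric multiplicity = 2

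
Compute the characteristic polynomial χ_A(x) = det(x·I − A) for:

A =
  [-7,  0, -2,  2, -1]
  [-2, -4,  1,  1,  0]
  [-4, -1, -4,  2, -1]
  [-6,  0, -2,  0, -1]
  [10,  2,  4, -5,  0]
x^5 + 15*x^4 + 90*x^3 + 270*x^2 + 405*x + 243

Expanding det(x·I − A) (e.g. by cofactor expansion or by noting that A is similar to its Jordan form J, which has the same characteristic polynomial as A) gives
  χ_A(x) = x^5 + 15*x^4 + 90*x^3 + 270*x^2 + 405*x + 243
which factors as (x + 3)^5. The eigenvalues (with algebraic multiplicities) are λ = -3 with multiplicity 5.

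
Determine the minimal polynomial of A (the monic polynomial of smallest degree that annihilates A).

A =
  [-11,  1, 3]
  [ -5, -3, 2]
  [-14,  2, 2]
x^3 + 12*x^2 + 48*x + 64

The characteristic polynomial is χ_A(x) = (x + 4)^3, so the eigenvalues are known. The minimal polynomial is
  m_A(x) = Π_λ (x − λ)^{k_λ}
where k_λ is the size of the *largest* Jordan block for λ (equivalently, the smallest k with (A − λI)^k v = 0 for every generalised eigenvector v of λ).

  λ = -4: largest Jordan block has size 3, contributing (x + 4)^3

So m_A(x) = (x + 4)^3 = x^3 + 12*x^2 + 48*x + 64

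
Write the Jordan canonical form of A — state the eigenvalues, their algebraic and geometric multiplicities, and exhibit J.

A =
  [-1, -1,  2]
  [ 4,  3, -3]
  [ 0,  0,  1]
J_3(1)

The characteristic polynomial is
  det(x·I − A) = x^3 - 3*x^2 + 3*x - 1 = (x - 1)^3

Eigenvalues and multiplicities (the geometric multiplicity of λ is n − rank(A − λI), which equals the number of Jordan blocks for λ):
  λ = 1: algebraic multiplicity = 3, geometric multiplicity = 1

Determining the block sizes for each eigenvalue:
  λ = 1: one block (gm = 1), so the single block has size am = 3 → block sizes [3]

Assembling the blocks gives a Jordan form
J =
  [1, 1, 0]
  [0, 1, 1]
  [0, 0, 1]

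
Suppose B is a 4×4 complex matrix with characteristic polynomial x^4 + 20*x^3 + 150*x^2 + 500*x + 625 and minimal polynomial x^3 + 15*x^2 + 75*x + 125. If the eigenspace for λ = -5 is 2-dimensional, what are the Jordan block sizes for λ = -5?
Block sizes for λ = -5: [3, 1]

Step 1 — from the characteristic polynomial, algebraic multiplicity of λ = -5 is 4. From dim ker(B − (-5)·I) = 2, there are exactly 2 Jordan blocks for λ = -5.
Step 2 — from the minimal polynomial, the factor (x + 5)^3 tells us the largest block for λ = -5 has size 3.
Step 3 — with total size 4, 2 blocks, and largest block 3, the block sizes (in nonincreasing order) are [3, 1].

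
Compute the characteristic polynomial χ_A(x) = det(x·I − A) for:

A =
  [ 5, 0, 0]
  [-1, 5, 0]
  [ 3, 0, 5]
x^3 - 15*x^2 + 75*x - 125

Expanding det(x·I − A) (e.g. by cofactor expansion or by noting that A is similar to its Jordan form J, which has the same characteristic polynomial as A) gives
  χ_A(x) = x^3 - 15*x^2 + 75*x - 125
which factors as (x - 5)^3. The eigenvalues (with algebraic multiplicities) are λ = 5 with multiplicity 3.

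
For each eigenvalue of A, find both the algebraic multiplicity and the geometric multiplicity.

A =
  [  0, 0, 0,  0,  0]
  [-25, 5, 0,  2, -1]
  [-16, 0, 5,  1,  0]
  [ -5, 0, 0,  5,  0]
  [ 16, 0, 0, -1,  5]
λ = 0: alg = 1, geom = 1; λ = 5: alg = 4, geom = 2

Step 1 — factor the characteristic polynomial to read off the algebraic multiplicities:
  χ_A(x) = x*(x - 5)^4

Step 2 — compute geometric multiplicities via the rank-nullity identity g(λ) = n − rank(A − λI):
  rank(A − (0)·I) = 4, so dim ker(A − (0)·I) = n − 4 = 1
  rank(A − (5)·I) = 3, so dim ker(A − (5)·I) = n − 3 = 2

Summary:
  λ = 0: algebraic multiplicity = 1, geometric multiplicity = 1
  λ = 5: algebraic multiplicity = 4, geometric multiplicity = 2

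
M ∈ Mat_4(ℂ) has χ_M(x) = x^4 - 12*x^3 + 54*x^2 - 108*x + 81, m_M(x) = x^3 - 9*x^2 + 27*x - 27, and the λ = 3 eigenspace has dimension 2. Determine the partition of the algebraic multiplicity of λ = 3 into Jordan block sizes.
Block sizes for λ = 3: [3, 1]

Step 1 — from the characteristic polynomial, algebraic multiplicity of λ = 3 is 4. From dim ker(M − (3)·I) = 2, there are exactly 2 Jordan blocks for λ = 3.
Step 2 — from the minimal polynomial, the factor (x − 3)^3 tells us the largest block for λ = 3 has size 3.
Step 3 — with total size 4, 2 blocks, and largest block 3, the block sizes (in nonincreasing order) are [3, 1].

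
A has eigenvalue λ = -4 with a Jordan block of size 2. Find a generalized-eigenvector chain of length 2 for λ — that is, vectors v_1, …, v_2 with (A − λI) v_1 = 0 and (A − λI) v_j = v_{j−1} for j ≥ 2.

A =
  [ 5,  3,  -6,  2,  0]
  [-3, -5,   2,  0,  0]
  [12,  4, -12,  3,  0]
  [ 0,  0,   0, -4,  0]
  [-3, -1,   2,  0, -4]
A Jordan chain for λ = -4 of length 2:
v_1 = (9, -3, 12, 0, -3)ᵀ
v_2 = (1, 0, 0, 0, 0)ᵀ

Let N = A − (-4)·I. We want v_2 with N^2 v_2 = 0 but N^1 v_2 ≠ 0; then v_{j-1} := N · v_j for j = 2, …, 2.

Pick v_2 = (1, 0, 0, 0, 0)ᵀ.
Then v_1 = N · v_2 = (9, -3, 12, 0, -3)ᵀ.

Sanity check: (A − (-4)·I) v_1 = (0, 0, 0, 0, 0)ᵀ = 0. ✓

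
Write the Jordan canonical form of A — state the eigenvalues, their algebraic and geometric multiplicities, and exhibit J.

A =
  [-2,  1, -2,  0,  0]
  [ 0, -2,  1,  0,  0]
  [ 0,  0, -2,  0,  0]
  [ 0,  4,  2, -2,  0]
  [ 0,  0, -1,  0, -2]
J_3(-2) ⊕ J_1(-2) ⊕ J_1(-2)

The characteristic polynomial is
  det(x·I − A) = x^5 + 10*x^4 + 40*x^3 + 80*x^2 + 80*x + 32 = (x + 2)^5

Eigenvalues and multiplicities (the geometric multiplicity of λ is n − rank(A − λI), which equals the number of Jordan blocks for λ):
  λ = -2: algebraic multiplicity = 5, geometric multiplicity = 3

Determining the block sizes for each eigenvalue:
  λ = -2: with am = 5 and gm = 3, the partition is not yet determined (e.g. several partitions of 5 into 3 parts exist). Let N = A − (-2)·I. Computing rank(N^1) = 2, rank(N^2) = 1, rank(N^3) = 0; the number of blocks of size ≥ j is rank(N^{j−1}) − rank(N^j), giving [3, 1, 1]. So we have 1 block(s) of size 3, 2 block(s) of size 1 → block sizes [3, 1, 1]

Assembling the blocks gives a Jordan form
J =
  [-2,  1,  0,  0,  0]
  [ 0, -2,  1,  0,  0]
  [ 0,  0, -2,  0,  0]
  [ 0,  0,  0, -2,  0]
  [ 0,  0,  0,  0, -2]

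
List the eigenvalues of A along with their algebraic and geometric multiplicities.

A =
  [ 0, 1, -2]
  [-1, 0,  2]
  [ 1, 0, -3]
λ = -1: alg = 3, geom = 1

Step 1 — factor the characteristic polynomial to read off the algebraic multiplicities:
  χ_A(x) = (x + 1)^3

Step 2 — compute geometric multiplicities via the rank-nullity identity g(λ) = n − rank(A − λI):
  rank(A − (-1)·I) = 2, so dim ker(A − (-1)·I) = n − 2 = 1

Summary:
  λ = -1: algebraic multiplicity = 3, geometric multiplicity = 1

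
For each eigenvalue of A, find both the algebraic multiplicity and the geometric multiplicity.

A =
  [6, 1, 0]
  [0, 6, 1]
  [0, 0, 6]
λ = 6: alg = 3, geom = 1

Step 1 — factor the characteristic polynomial to read off the algebraic multiplicities:
  χ_A(x) = (x - 6)^3

Step 2 — compute geometric multiplicities via the rank-nullity identity g(λ) = n − rank(A − λI):
  rank(A − (6)·I) = 2, so dim ker(A − (6)·I) = n − 2 = 1

Summary:
  λ = 6: algebraic multiplicity = 3, geometric multiplicity = 1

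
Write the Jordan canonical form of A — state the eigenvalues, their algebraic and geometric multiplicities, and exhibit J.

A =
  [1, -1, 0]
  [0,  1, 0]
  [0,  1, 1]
J_2(1) ⊕ J_1(1)

The characteristic polynomial is
  det(x·I − A) = x^3 - 3*x^2 + 3*x - 1 = (x - 1)^3

Eigenvalues and multiplicities (the geometric multiplicity of λ is n − rank(A − λI), which equals the number of Jordan blocks for λ):
  λ = 1: algebraic multiplicity = 3, geometric multiplicity = 2

Determining the block sizes for each eigenvalue:
  λ = 1: 2 blocks summing to 3 forces exactly one block of size 2 and the rest size 1 → block sizes [2, 1]

Assembling the blocks gives a Jordan form
J =
  [1, 1, 0]
  [0, 1, 0]
  [0, 0, 1]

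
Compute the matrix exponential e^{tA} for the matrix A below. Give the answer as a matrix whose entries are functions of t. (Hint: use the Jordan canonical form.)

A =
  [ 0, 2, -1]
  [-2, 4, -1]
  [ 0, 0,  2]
e^{tA} =
  [-2*t*exp(2*t) + exp(2*t), 2*t*exp(2*t), -t*exp(2*t)]
  [-2*t*exp(2*t), 2*t*exp(2*t) + exp(2*t), -t*exp(2*t)]
  [0, 0, exp(2*t)]

Strategy: write A = P · J · P⁻¹ where J is a Jordan canonical form, so e^{tA} = P · e^{tJ} · P⁻¹, and e^{tJ} can be computed block-by-block.

A has Jordan form
J =
  [2, 1, 0]
  [0, 2, 0]
  [0, 0, 2]
(up to reordering of blocks).

Per-block formulas:
  For a 1×1 block at λ = 2: exp(t · [2]) = [e^(2t)].
  For a 2×2 Jordan block J_2(2): exp(t · J_2(2)) = e^(2t)·(I + t·N), where N is the 2×2 nilpotent shift.

After assembling e^{tJ} and conjugating by P, we get:

e^{tA} =
  [-2*t*exp(2*t) + exp(2*t), 2*t*exp(2*t), -t*exp(2*t)]
  [-2*t*exp(2*t), 2*t*exp(2*t) + exp(2*t), -t*exp(2*t)]
  [0, 0, exp(2*t)]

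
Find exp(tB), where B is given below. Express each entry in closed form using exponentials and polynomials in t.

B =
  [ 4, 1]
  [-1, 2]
e^{tB} =
  [t*exp(3*t) + exp(3*t), t*exp(3*t)]
  [-t*exp(3*t), -t*exp(3*t) + exp(3*t)]

Strategy: write B = P · J · P⁻¹ where J is a Jordan canonical form, so e^{tB} = P · e^{tJ} · P⁻¹, and e^{tJ} can be computed block-by-block.

B has Jordan form
J =
  [3, 1]
  [0, 3]
(up to reordering of blocks).

Per-block formulas:
  For a 2×2 Jordan block J_2(3): exp(t · J_2(3)) = e^(3t)·(I + t·N), where N is the 2×2 nilpotent shift.

After assembling e^{tJ} and conjugating by P, we get:

e^{tB} =
  [t*exp(3*t) + exp(3*t), t*exp(3*t)]
  [-t*exp(3*t), -t*exp(3*t) + exp(3*t)]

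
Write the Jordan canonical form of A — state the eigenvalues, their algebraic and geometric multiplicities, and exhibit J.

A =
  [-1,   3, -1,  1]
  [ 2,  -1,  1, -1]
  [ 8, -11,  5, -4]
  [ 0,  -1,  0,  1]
J_3(1) ⊕ J_1(1)

The characteristic polynomial is
  det(x·I − A) = x^4 - 4*x^3 + 6*x^2 - 4*x + 1 = (x - 1)^4

Eigenvalues and multiplicities (the geometric multiplicity of λ is n − rank(A − λI), which equals the number of Jordan blocks for λ):
  λ = 1: algebraic multiplicity = 4, geometric multiplicity = 2

Determining the block sizes for each eigenvalue:
  λ = 1: with am = 4 and gm = 2, the partition is not yet determined (e.g. several partitions of 4 into 2 parts exist). Let N = A − (1)·I. Computing rank(N^1) = 2, rank(N^2) = 1, rank(N^3) = 0; the number of blocks of size ≥ j is rank(N^{j−1}) − rank(N^j), giving [2, 1, 1]. So we have 1 block(s) of size 3, 1 block(s) of size 1 → block sizes [3, 1]

Assembling the blocks gives a Jordan form
J =
  [1, 1, 0, 0]
  [0, 1, 1, 0]
  [0, 0, 1, 0]
  [0, 0, 0, 1]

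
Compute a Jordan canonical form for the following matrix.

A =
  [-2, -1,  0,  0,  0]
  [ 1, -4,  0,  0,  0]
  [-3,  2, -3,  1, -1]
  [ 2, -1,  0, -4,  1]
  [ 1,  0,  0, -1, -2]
J_2(-3) ⊕ J_2(-3) ⊕ J_1(-3)

The characteristic polynomial is
  det(x·I − A) = x^5 + 15*x^4 + 90*x^3 + 270*x^2 + 405*x + 243 = (x + 3)^5

Eigenvalues and multiplicities (the geometric multiplicity of λ is n − rank(A − λI), which equals the number of Jordan blocks for λ):
  λ = -3: algebraic multiplicity = 5, geometric multiplicity = 3

Determining the block sizes for each eigenvalue:
  λ = -3: with am = 5 and gm = 3, the partition is not yet determined (e.g. several partitions of 5 into 3 parts exist). Let N = A − (-3)·I. Computing rank(N^1) = 2, rank(N^2) = 0; the number of blocks of size ≥ j is rank(N^{j−1}) − rank(N^j), giving [3, 2]. So we have 2 block(s) of size 2, 1 block(s) of size 1 → block sizes [2, 2, 1]

Assembling the blocks gives a Jordan form
J =
  [-3,  1,  0,  0,  0]
  [ 0, -3,  0,  0,  0]
  [ 0,  0, -3,  1,  0]
  [ 0,  0,  0, -3,  0]
  [ 0,  0,  0,  0, -3]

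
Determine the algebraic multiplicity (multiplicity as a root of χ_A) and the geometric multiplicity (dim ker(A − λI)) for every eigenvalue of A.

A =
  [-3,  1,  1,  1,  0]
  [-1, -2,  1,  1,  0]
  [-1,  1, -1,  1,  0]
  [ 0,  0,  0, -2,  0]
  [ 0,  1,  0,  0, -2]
λ = -2: alg = 5, geom = 3

Step 1 — factor the characteristic polynomial to read off the algebraic multiplicities:
  χ_A(x) = (x + 2)^5

Step 2 — compute geometric multiplicities via the rank-nullity identity g(λ) = n − rank(A − λI):
  rank(A − (-2)·I) = 2, so dim ker(A − (-2)·I) = n − 2 = 3

Summary:
  λ = -2: algebraic multiplicity = 5, geometric multiplicity = 3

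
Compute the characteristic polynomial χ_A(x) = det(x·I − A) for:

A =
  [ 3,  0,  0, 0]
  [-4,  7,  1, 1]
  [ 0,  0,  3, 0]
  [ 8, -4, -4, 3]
x^4 - 16*x^3 + 94*x^2 - 240*x + 225

Expanding det(x·I − A) (e.g. by cofactor expansion or by noting that A is similar to its Jordan form J, which has the same characteristic polynomial as A) gives
  χ_A(x) = x^4 - 16*x^3 + 94*x^2 - 240*x + 225
which factors as (x - 5)^2*(x - 3)^2. The eigenvalues (with algebraic multiplicities) are λ = 3 with multiplicity 2, λ = 5 with multiplicity 2.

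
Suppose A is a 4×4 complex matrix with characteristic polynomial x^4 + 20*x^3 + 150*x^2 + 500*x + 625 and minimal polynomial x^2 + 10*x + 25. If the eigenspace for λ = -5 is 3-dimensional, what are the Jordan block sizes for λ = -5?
Block sizes for λ = -5: [2, 1, 1]

Step 1 — from the characteristic polynomial, algebraic multiplicity of λ = -5 is 4. From dim ker(A − (-5)·I) = 3, there are exactly 3 Jordan blocks for λ = -5.
Step 2 — from the minimal polynomial, the factor (x + 5)^2 tells us the largest block for λ = -5 has size 2.
Step 3 — with total size 4, 3 blocks, and largest block 2, the block sizes (in nonincreasing order) are [2, 1, 1].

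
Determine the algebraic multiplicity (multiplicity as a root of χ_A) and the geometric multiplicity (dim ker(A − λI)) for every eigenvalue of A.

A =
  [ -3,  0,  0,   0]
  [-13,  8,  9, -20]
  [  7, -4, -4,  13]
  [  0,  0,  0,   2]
λ = -3: alg = 1, geom = 1; λ = 2: alg = 3, geom = 1

Step 1 — factor the characteristic polynomial to read off the algebraic multiplicities:
  χ_A(x) = (x - 2)^3*(x + 3)

Step 2 — compute geometric multiplicities via the rank-nullity identity g(λ) = n − rank(A − λI):
  rank(A − (-3)·I) = 3, so dim ker(A − (-3)·I) = n − 3 = 1
  rank(A − (2)·I) = 3, so dim ker(A − (2)·I) = n − 3 = 1

Summary:
  λ = -3: algebraic multiplicity = 1, geometric multiplicity = 1
  λ = 2: algebraic multiplicity = 3, geometric multiplicity = 1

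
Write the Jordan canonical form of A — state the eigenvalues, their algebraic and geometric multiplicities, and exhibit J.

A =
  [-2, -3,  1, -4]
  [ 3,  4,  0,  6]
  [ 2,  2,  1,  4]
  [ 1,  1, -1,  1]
J_3(1) ⊕ J_1(1)

The characteristic polynomial is
  det(x·I − A) = x^4 - 4*x^3 + 6*x^2 - 4*x + 1 = (x - 1)^4

Eigenvalues and multiplicities (the geometric multiplicity of λ is n − rank(A − λI), which equals the number of Jordan blocks for λ):
  λ = 1: algebraic multiplicity = 4, geometric multiplicity = 2

Determining the block sizes for each eigenvalue:
  λ = 1: with am = 4 and gm = 2, the partition is not yet determined (e.g. several partitions of 4 into 2 parts exist). Let N = A − (1)·I. Computing rank(N^1) = 2, rank(N^2) = 1, rank(N^3) = 0; the number of blocks of size ≥ j is rank(N^{j−1}) − rank(N^j), giving [2, 1, 1]. So we have 1 block(s) of size 3, 1 block(s) of size 1 → block sizes [3, 1]

Assembling the blocks gives a Jordan form
J =
  [1, 1, 0, 0]
  [0, 1, 1, 0]
  [0, 0, 1, 0]
  [0, 0, 0, 1]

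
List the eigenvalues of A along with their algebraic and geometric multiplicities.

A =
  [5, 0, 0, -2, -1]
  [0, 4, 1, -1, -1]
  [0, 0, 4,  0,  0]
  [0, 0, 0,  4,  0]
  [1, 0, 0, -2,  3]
λ = 4: alg = 5, geom = 3

Step 1 — factor the characteristic polynomial to read off the algebraic multiplicities:
  χ_A(x) = (x - 4)^5

Step 2 — compute geometric multiplicities via the rank-nullity identity g(λ) = n − rank(A − λI):
  rank(A − (4)·I) = 2, so dim ker(A − (4)·I) = n − 2 = 3

Summary:
  λ = 4: algebraic multiplicity = 5, geometric multiplicity = 3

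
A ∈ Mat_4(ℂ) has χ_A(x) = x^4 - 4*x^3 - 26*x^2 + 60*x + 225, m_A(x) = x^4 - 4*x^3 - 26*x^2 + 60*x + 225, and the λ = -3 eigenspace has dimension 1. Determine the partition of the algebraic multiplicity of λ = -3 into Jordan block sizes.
Block sizes for λ = -3: [2]

Step 1 — from the characteristic polynomial, algebraic multiplicity of λ = -3 is 2. From dim ker(A − (-3)·I) = 1, there are exactly 1 Jordan blocks for λ = -3.
Step 2 — from the minimal polynomial, the factor (x + 3)^2 tells us the largest block for λ = -3 has size 2.
Step 3 — with total size 2, 1 blocks, and largest block 2, the block sizes (in nonincreasing order) are [2].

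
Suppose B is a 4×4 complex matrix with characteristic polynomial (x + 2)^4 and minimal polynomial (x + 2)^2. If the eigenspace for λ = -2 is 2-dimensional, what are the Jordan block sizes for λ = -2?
Block sizes for λ = -2: [2, 2]

Step 1 — from the characteristic polynomial, algebraic multiplicity of λ = -2 is 4. From dim ker(B − (-2)·I) = 2, there are exactly 2 Jordan blocks for λ = -2.
Step 2 — from the minimal polynomial, the factor (x + 2)^2 tells us the largest block for λ = -2 has size 2.
Step 3 — with total size 4, 2 blocks, and largest block 2, the block sizes (in nonincreasing order) are [2, 2].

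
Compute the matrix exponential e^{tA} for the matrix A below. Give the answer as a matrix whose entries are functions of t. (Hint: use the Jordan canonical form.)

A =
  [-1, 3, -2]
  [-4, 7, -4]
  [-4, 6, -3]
e^{tA} =
  [-2*t*exp(t) + exp(t), 3*t*exp(t), -2*t*exp(t)]
  [-4*t*exp(t), 6*t*exp(t) + exp(t), -4*t*exp(t)]
  [-4*t*exp(t), 6*t*exp(t), -4*t*exp(t) + exp(t)]

Strategy: write A = P · J · P⁻¹ where J is a Jordan canonical form, so e^{tA} = P · e^{tJ} · P⁻¹, and e^{tJ} can be computed block-by-block.

A has Jordan form
J =
  [1, 1, 0]
  [0, 1, 0]
  [0, 0, 1]
(up to reordering of blocks).

Per-block formulas:
  For a 1×1 block at λ = 1: exp(t · [1]) = [e^(1t)].
  For a 2×2 Jordan block J_2(1): exp(t · J_2(1)) = e^(1t)·(I + t·N), where N is the 2×2 nilpotent shift.

After assembling e^{tJ} and conjugating by P, we get:

e^{tA} =
  [-2*t*exp(t) + exp(t), 3*t*exp(t), -2*t*exp(t)]
  [-4*t*exp(t), 6*t*exp(t) + exp(t), -4*t*exp(t)]
  [-4*t*exp(t), 6*t*exp(t), -4*t*exp(t) + exp(t)]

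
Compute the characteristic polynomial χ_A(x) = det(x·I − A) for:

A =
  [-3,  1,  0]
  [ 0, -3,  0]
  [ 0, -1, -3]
x^3 + 9*x^2 + 27*x + 27

Expanding det(x·I − A) (e.g. by cofactor expansion or by noting that A is similar to its Jordan form J, which has the same characteristic polynomial as A) gives
  χ_A(x) = x^3 + 9*x^2 + 27*x + 27
which factors as (x + 3)^3. The eigenvalues (with algebraic multiplicities) are λ = -3 with multiplicity 3.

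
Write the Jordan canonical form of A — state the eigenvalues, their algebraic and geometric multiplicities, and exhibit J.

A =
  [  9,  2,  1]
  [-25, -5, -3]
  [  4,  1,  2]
J_3(2)

The characteristic polynomial is
  det(x·I − A) = x^3 - 6*x^2 + 12*x - 8 = (x - 2)^3

Eigenvalues and multiplicities (the geometric multiplicity of λ is n − rank(A − λI), which equals the number of Jordan blocks for λ):
  λ = 2: algebraic multiplicity = 3, geometric multiplicity = 1

Determining the block sizes for each eigenvalue:
  λ = 2: one block (gm = 1), so the single block has size am = 3 → block sizes [3]

Assembling the blocks gives a Jordan form
J =
  [2, 1, 0]
  [0, 2, 1]
  [0, 0, 2]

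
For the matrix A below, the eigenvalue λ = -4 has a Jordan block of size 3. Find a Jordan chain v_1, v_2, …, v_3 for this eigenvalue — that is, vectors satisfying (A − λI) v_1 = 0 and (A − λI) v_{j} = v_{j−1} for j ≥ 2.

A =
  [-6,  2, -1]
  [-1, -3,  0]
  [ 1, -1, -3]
A Jordan chain for λ = -4 of length 3:
v_1 = (1, 1, 0)ᵀ
v_2 = (-2, -1, 1)ᵀ
v_3 = (1, 0, 0)ᵀ

Let N = A − (-4)·I. We want v_3 with N^3 v_3 = 0 but N^2 v_3 ≠ 0; then v_{j-1} := N · v_j for j = 3, …, 2.

Pick v_3 = (1, 0, 0)ᵀ.
Then v_2 = N · v_3 = (-2, -1, 1)ᵀ.
Then v_1 = N · v_2 = (1, 1, 0)ᵀ.

Sanity check: (A − (-4)·I) v_1 = (0, 0, 0)ᵀ = 0. ✓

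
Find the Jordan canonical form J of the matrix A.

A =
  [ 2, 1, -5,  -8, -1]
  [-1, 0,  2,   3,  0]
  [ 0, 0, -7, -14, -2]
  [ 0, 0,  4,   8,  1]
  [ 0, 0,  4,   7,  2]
J_3(1) ⊕ J_2(1)

The characteristic polynomial is
  det(x·I − A) = x^5 - 5*x^4 + 10*x^3 - 10*x^2 + 5*x - 1 = (x - 1)^5

Eigenvalues and multiplicities (the geometric multiplicity of λ is n − rank(A − λI), which equals the number of Jordan blocks for λ):
  λ = 1: algebraic multiplicity = 5, geometric multiplicity = 2

Determining the block sizes for each eigenvalue:
  λ = 1: with am = 5 and gm = 2, the partition is not yet determined (e.g. several partitions of 5 into 2 parts exist). Let N = A − (1)·I. Computing rank(N^1) = 3, rank(N^2) = 1, rank(N^3) = 0; the number of blocks of size ≥ j is rank(N^{j−1}) − rank(N^j), giving [2, 2, 1]. So we have 1 block(s) of size 3, 1 block(s) of size 2 → block sizes [3, 2]

Assembling the blocks gives a Jordan form
J =
  [1, 1, 0, 0, 0]
  [0, 1, 1, 0, 0]
  [0, 0, 1, 0, 0]
  [0, 0, 0, 1, 1]
  [0, 0, 0, 0, 1]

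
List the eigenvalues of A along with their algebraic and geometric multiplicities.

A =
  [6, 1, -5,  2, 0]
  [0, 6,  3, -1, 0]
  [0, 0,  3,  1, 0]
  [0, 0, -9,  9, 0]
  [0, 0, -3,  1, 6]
λ = 6: alg = 5, geom = 3

Step 1 — factor the characteristic polynomial to read off the algebraic multiplicities:
  χ_A(x) = (x - 6)^5

Step 2 — compute geometric multiplicities via the rank-nullity identity g(λ) = n − rank(A − λI):
  rank(A − (6)·I) = 2, so dim ker(A − (6)·I) = n − 2 = 3

Summary:
  λ = 6: algebraic multiplicity = 5, geometric multiplicity = 3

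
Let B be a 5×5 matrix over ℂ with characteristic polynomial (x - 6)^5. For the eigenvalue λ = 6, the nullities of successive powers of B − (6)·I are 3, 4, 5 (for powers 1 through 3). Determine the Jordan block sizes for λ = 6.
Block sizes for λ = 6: [3, 1, 1]

From the dimensions of kernels of powers, the number of Jordan blocks of size at least j is d_j − d_{j−1} where d_j = dim ker(N^j) (with d_0 = 0). Computing the differences gives [3, 1, 1].
The number of blocks of size exactly k is (#blocks of size ≥ k) − (#blocks of size ≥ k + 1), so the partition is: 2 block(s) of size 1, 1 block(s) of size 3.
In nonincreasing order the block sizes are [3, 1, 1].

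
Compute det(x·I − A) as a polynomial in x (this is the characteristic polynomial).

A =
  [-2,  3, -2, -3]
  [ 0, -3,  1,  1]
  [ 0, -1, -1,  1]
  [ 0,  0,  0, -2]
x^4 + 8*x^3 + 24*x^2 + 32*x + 16

Expanding det(x·I − A) (e.g. by cofactor expansion or by noting that A is similar to its Jordan form J, which has the same characteristic polynomial as A) gives
  χ_A(x) = x^4 + 8*x^3 + 24*x^2 + 32*x + 16
which factors as (x + 2)^4. The eigenvalues (with algebraic multiplicities) are λ = -2 with multiplicity 4.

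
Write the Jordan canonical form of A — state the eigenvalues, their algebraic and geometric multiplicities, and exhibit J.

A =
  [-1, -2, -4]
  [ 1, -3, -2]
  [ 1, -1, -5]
J_3(-3)

The characteristic polynomial is
  det(x·I − A) = x^3 + 9*x^2 + 27*x + 27 = (x + 3)^3

Eigenvalues and multiplicities (the geometric multiplicity of λ is n − rank(A − λI), which equals the number of Jordan blocks for λ):
  λ = -3: algebraic multiplicity = 3, geometric multiplicity = 1

Determining the block sizes for each eigenvalue:
  λ = -3: one block (gm = 1), so the single block has size am = 3 → block sizes [3]

Assembling the blocks gives a Jordan form
J =
  [-3,  1,  0]
  [ 0, -3,  1]
  [ 0,  0, -3]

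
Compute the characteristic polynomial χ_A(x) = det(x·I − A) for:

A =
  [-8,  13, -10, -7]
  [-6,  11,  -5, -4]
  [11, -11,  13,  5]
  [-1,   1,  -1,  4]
x^4 - 20*x^3 + 150*x^2 - 500*x + 625

Expanding det(x·I − A) (e.g. by cofactor expansion or by noting that A is similar to its Jordan form J, which has the same characteristic polynomial as A) gives
  χ_A(x) = x^4 - 20*x^3 + 150*x^2 - 500*x + 625
which factors as (x - 5)^4. The eigenvalues (with algebraic multiplicities) are λ = 5 with multiplicity 4.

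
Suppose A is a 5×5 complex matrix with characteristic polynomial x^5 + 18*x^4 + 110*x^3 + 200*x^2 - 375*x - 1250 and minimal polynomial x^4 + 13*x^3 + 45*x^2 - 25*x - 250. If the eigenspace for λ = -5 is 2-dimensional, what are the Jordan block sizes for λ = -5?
Block sizes for λ = -5: [3, 1]

Step 1 — from the characteristic polynomial, algebraic multiplicity of λ = -5 is 4. From dim ker(A − (-5)·I) = 2, there are exactly 2 Jordan blocks for λ = -5.
Step 2 — from the minimal polynomial, the factor (x + 5)^3 tells us the largest block for λ = -5 has size 3.
Step 3 — with total size 4, 2 blocks, and largest block 3, the block sizes (in nonincreasing order) are [3, 1].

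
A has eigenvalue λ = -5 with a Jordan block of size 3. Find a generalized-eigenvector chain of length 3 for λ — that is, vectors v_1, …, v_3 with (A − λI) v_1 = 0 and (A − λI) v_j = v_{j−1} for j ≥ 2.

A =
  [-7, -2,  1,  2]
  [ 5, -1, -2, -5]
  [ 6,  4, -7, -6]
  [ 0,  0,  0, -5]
A Jordan chain for λ = -5 of length 3:
v_1 = (0, -2, -4, 0)ᵀ
v_2 = (-2, 5, 6, 0)ᵀ
v_3 = (1, 0, 0, 0)ᵀ

Let N = A − (-5)·I. We want v_3 with N^3 v_3 = 0 but N^2 v_3 ≠ 0; then v_{j-1} := N · v_j for j = 3, …, 2.

Pick v_3 = (1, 0, 0, 0)ᵀ.
Then v_2 = N · v_3 = (-2, 5, 6, 0)ᵀ.
Then v_1 = N · v_2 = (0, -2, -4, 0)ᵀ.

Sanity check: (A − (-5)·I) v_1 = (0, 0, 0, 0)ᵀ = 0. ✓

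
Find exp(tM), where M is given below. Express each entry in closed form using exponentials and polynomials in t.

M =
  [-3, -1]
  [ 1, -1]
e^{tM} =
  [-t*exp(-2*t) + exp(-2*t), -t*exp(-2*t)]
  [t*exp(-2*t), t*exp(-2*t) + exp(-2*t)]

Strategy: write M = P · J · P⁻¹ where J is a Jordan canonical form, so e^{tM} = P · e^{tJ} · P⁻¹, and e^{tJ} can be computed block-by-block.

M has Jordan form
J =
  [-2,  1]
  [ 0, -2]
(up to reordering of blocks).

Per-block formulas:
  For a 2×2 Jordan block J_2(-2): exp(t · J_2(-2)) = e^(-2t)·(I + t·N), where N is the 2×2 nilpotent shift.

After assembling e^{tJ} and conjugating by P, we get:

e^{tM} =
  [-t*exp(-2*t) + exp(-2*t), -t*exp(-2*t)]
  [t*exp(-2*t), t*exp(-2*t) + exp(-2*t)]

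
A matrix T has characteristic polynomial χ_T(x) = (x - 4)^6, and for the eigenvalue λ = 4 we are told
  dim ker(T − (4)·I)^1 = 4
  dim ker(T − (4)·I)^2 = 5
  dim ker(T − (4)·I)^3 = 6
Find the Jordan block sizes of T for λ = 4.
Block sizes for λ = 4: [3, 1, 1, 1]

From the dimensions of kernels of powers, the number of Jordan blocks of size at least j is d_j − d_{j−1} where d_j = dim ker(N^j) (with d_0 = 0). Computing the differences gives [4, 1, 1].
The number of blocks of size exactly k is (#blocks of size ≥ k) − (#blocks of size ≥ k + 1), so the partition is: 3 block(s) of size 1, 1 block(s) of size 3.
In nonincreasing order the block sizes are [3, 1, 1, 1].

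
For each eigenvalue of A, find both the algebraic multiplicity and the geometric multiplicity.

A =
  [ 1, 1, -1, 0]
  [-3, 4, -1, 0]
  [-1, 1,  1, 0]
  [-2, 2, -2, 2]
λ = 2: alg = 4, geom = 2

Step 1 — factor the characteristic polynomial to read off the algebraic multiplicities:
  χ_A(x) = (x - 2)^4

Step 2 — compute geometric multiplicities via the rank-nullity identity g(λ) = n − rank(A − λI):
  rank(A − (2)·I) = 2, so dim ker(A − (2)·I) = n − 2 = 2

Summary:
  λ = 2: algebraic multiplicity = 4, geometric multiplicity = 2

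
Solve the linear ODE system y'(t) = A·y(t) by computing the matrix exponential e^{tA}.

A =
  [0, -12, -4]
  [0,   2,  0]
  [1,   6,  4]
e^{tA} =
  [-2*t*exp(2*t) + exp(2*t), -12*t*exp(2*t), -4*t*exp(2*t)]
  [0, exp(2*t), 0]
  [t*exp(2*t), 6*t*exp(2*t), 2*t*exp(2*t) + exp(2*t)]

Strategy: write A = P · J · P⁻¹ where J is a Jordan canonical form, so e^{tA} = P · e^{tJ} · P⁻¹, and e^{tJ} can be computed block-by-block.

A has Jordan form
J =
  [2, 1, 0]
  [0, 2, 0]
  [0, 0, 2]
(up to reordering of blocks).

Per-block formulas:
  For a 1×1 block at λ = 2: exp(t · [2]) = [e^(2t)].
  For a 2×2 Jordan block J_2(2): exp(t · J_2(2)) = e^(2t)·(I + t·N), where N is the 2×2 nilpotent shift.

After assembling e^{tJ} and conjugating by P, we get:

e^{tA} =
  [-2*t*exp(2*t) + exp(2*t), -12*t*exp(2*t), -4*t*exp(2*t)]
  [0, exp(2*t), 0]
  [t*exp(2*t), 6*t*exp(2*t), 2*t*exp(2*t) + exp(2*t)]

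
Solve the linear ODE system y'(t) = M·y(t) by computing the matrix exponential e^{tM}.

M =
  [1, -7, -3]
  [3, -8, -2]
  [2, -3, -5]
e^{tM} =
  [-t^2*exp(-4*t) + 5*t*exp(-4*t) + exp(-4*t), t^2*exp(-4*t) - 7*t*exp(-4*t), t^2*exp(-4*t) - 3*t*exp(-4*t)]
  [-t^2*exp(-4*t)/2 + 3*t*exp(-4*t), t^2*exp(-4*t)/2 - 4*t*exp(-4*t) + exp(-4*t), t^2*exp(-4*t)/2 - 2*t*exp(-4*t)]
  [-t^2*exp(-4*t)/2 + 2*t*exp(-4*t), t^2*exp(-4*t)/2 - 3*t*exp(-4*t), t^2*exp(-4*t)/2 - t*exp(-4*t) + exp(-4*t)]

Strategy: write M = P · J · P⁻¹ where J is a Jordan canonical form, so e^{tM} = P · e^{tJ} · P⁻¹, and e^{tJ} can be computed block-by-block.

M has Jordan form
J =
  [-4,  1,  0]
  [ 0, -4,  1]
  [ 0,  0, -4]
(up to reordering of blocks).

Per-block formulas:
  For a 3×3 Jordan block J_3(-4): exp(t · J_3(-4)) = e^(-4t)·(I + t·N + (t^2/2)·N^2), where N is the 3×3 nilpotent shift.

After assembling e^{tJ} and conjugating by P, we get:

e^{tM} =
  [-t^2*exp(-4*t) + 5*t*exp(-4*t) + exp(-4*t), t^2*exp(-4*t) - 7*t*exp(-4*t), t^2*exp(-4*t) - 3*t*exp(-4*t)]
  [-t^2*exp(-4*t)/2 + 3*t*exp(-4*t), t^2*exp(-4*t)/2 - 4*t*exp(-4*t) + exp(-4*t), t^2*exp(-4*t)/2 - 2*t*exp(-4*t)]
  [-t^2*exp(-4*t)/2 + 2*t*exp(-4*t), t^2*exp(-4*t)/2 - 3*t*exp(-4*t), t^2*exp(-4*t)/2 - t*exp(-4*t) + exp(-4*t)]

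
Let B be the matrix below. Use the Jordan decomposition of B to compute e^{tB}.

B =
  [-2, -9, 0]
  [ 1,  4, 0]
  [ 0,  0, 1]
e^{tB} =
  [-3*t*exp(t) + exp(t), -9*t*exp(t), 0]
  [t*exp(t), 3*t*exp(t) + exp(t), 0]
  [0, 0, exp(t)]

Strategy: write B = P · J · P⁻¹ where J is a Jordan canonical form, so e^{tB} = P · e^{tJ} · P⁻¹, and e^{tJ} can be computed block-by-block.

B has Jordan form
J =
  [1, 1, 0]
  [0, 1, 0]
  [0, 0, 1]
(up to reordering of blocks).

Per-block formulas:
  For a 2×2 Jordan block J_2(1): exp(t · J_2(1)) = e^(1t)·(I + t·N), where N is the 2×2 nilpotent shift.
  For a 1×1 block at λ = 1: exp(t · [1]) = [e^(1t)].

After assembling e^{tJ} and conjugating by P, we get:

e^{tB} =
  [-3*t*exp(t) + exp(t), -9*t*exp(t), 0]
  [t*exp(t), 3*t*exp(t) + exp(t), 0]
  [0, 0, exp(t)]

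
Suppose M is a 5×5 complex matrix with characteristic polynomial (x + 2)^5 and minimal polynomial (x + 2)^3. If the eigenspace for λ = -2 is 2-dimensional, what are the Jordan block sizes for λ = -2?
Block sizes for λ = -2: [3, 2]

Step 1 — from the characteristic polynomial, algebraic multiplicity of λ = -2 is 5. From dim ker(M − (-2)·I) = 2, there are exactly 2 Jordan blocks for λ = -2.
Step 2 — from the minimal polynomial, the factor (x + 2)^3 tells us the largest block for λ = -2 has size 3.
Step 3 — with total size 5, 2 blocks, and largest block 3, the block sizes (in nonincreasing order) are [3, 2].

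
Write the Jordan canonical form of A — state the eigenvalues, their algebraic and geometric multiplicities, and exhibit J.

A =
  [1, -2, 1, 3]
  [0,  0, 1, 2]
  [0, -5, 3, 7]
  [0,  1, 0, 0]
J_3(1) ⊕ J_1(1)

The characteristic polynomial is
  det(x·I − A) = x^4 - 4*x^3 + 6*x^2 - 4*x + 1 = (x - 1)^4

Eigenvalues and multiplicities (the geometric multiplicity of λ is n − rank(A − λI), which equals the number of Jordan blocks for λ):
  λ = 1: algebraic multiplicity = 4, geometric multiplicity = 2

Determining the block sizes for each eigenvalue:
  λ = 1: with am = 4 and gm = 2, the partition is not yet determined (e.g. several partitions of 4 into 2 parts exist). Let N = A − (1)·I. Computing rank(N^1) = 2, rank(N^2) = 1, rank(N^3) = 0; the number of blocks of size ≥ j is rank(N^{j−1}) − rank(N^j), giving [2, 1, 1]. So we have 1 block(s) of size 3, 1 block(s) of size 1 → block sizes [3, 1]

Assembling the blocks gives a Jordan form
J =
  [1, 1, 0, 0]
  [0, 1, 1, 0]
  [0, 0, 1, 0]
  [0, 0, 0, 1]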